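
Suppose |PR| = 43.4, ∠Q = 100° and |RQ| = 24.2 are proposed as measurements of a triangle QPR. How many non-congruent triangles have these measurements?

|RQ|·sin Q = 24.2·sin(100°) ≈ 23.83.
Since ∠Q is not acute, a triangle exists only if |PR| > |RQ|; here |PR| > |RQ|, so there is exactly one triangle.

1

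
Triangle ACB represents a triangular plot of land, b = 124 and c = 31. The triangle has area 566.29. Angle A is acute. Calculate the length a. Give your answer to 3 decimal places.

94.817

From area = ½·c·b·sin A, we get sin A = 2·area/(c·b) ≈ 0.29464.
Taking the acute solution, ∠A ≈ 17.14°.
Law of cosines then gives a ≈ 94.817.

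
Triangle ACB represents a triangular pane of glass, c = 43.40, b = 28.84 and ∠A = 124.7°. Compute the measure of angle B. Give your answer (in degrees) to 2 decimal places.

By the law of cosines, a² = c² + b² − 2·c·b·cos A = 4140.4, so a ≈ 64.346.
Law of cosines again: cos B = (a² + c² − b²)/(2·a·c) ≈ 0.92963, so ∠B ≈ 21.62°.

21.62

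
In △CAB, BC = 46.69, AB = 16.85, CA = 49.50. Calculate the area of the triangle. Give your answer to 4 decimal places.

Semiperimeter s = (16.85 + 46.69 + 49.5)/2 = 56.52.
Heron's formula: area = √(56.52·39.67·9.83·7.02) ≈ 393.35.

393.3485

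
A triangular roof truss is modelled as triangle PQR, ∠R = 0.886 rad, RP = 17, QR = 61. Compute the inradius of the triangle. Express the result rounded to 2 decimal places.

6.18

By the law of cosines, PQ² = QR² + RP² − 2·QR·RP·cos R = 2698.2, so PQ ≈ 51.944.
Area = ½·QR·RP·sin R ≈ 401.6.
Semiperimeter s = (61+17+51.944)/2 = 64.972.
Inradius = area/s = 401.6/64.972 ≈ 6.1812.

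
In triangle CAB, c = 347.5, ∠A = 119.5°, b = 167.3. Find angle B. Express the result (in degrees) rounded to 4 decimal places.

By the law of cosines, a² = b² + c² − 2·b·c·cos A = 2.06e+05, so a ≈ 453.87.
Law of cosines again: cos B = (c² + a² − b²)/(2·c·a) ≈ 0.94714, so ∠B ≈ 18.71°.

18.7124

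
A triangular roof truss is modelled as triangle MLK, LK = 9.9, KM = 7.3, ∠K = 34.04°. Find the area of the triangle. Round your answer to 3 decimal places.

20.227

Area = ½·LK·KM·sin K ≈ 20.227.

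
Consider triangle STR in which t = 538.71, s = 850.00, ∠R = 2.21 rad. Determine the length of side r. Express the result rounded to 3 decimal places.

1248.615

By the law of cosines, r² = s² + t² − 2·s·t·cos R = 1.559e+06, so r ≈ 1248.6.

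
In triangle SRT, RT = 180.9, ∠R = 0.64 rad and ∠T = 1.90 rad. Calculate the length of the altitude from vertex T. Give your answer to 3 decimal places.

The third angle is ∠S = π − ∠R − ∠T = 0.602 rad.
Law of sines: TS = RT·sin R/sin S ≈ 190.89.
Law of sines: SR = RT·sin T/sin S ≈ 302.47.
Area = ½·RT·TS·sin T ≈ 16338.
The altitude from T has length 2·area/SR ≈ 108.03.

108.033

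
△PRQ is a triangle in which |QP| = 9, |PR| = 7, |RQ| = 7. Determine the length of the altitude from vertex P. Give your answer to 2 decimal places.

6.89

Semiperimeter s = (7 + 9 + 7)/2 = 11.5.
Heron's formula: area = √(11.5·4.5·2.5·4.5) ≈ 24.129.
The altitude from P has length 2·area/|RQ| ≈ 6.8939.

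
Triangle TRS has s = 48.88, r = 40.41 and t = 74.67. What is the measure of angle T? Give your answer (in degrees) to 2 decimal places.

By the law of cosines, cos T = (r² + s² − t²) / (2·r·s) ≈ -0.39321, so ∠T ≈ 113.15°.

∠T ≈ 113.15°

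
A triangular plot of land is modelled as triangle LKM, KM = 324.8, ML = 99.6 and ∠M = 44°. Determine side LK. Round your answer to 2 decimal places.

262.44

By the law of cosines, LK² = KM² + ML² − 2·KM·ML·cos M = 68874, so LK ≈ 262.44.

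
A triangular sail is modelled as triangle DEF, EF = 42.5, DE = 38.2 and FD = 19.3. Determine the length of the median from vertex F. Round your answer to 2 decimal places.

26.92

Median from F: ½√(2·EF² + 2·FD² − DE²) ≈ 26.918.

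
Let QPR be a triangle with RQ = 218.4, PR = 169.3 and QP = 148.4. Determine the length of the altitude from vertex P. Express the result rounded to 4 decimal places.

Semiperimeter s = (169.3 + 218.4 + 148.4)/2 = 268.05.
Heron's formula: area = √(268.05·98.75·49.65·119.65) ≈ 12540.
The altitude from P has length 2·area/RQ ≈ 114.83.

114.8338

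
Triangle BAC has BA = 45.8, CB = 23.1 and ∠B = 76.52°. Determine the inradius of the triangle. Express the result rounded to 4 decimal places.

By the law of cosines, AC² = CB² + BA² − 2·CB·BA·cos B = 2138, so AC ≈ 46.239.
Area = ½·CB·BA·sin B ≈ 514.42.
Semiperimeter s = (46.239+23.1+45.8)/2 = 57.569.
Inradius = area/s = 514.42/57.569 ≈ 8.9356.

r ≈ 8.9356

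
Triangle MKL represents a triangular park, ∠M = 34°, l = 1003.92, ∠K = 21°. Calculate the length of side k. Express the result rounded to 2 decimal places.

439.20

The third angle is ∠L = 180° − ∠M − ∠K = 125.00°.
Law of sines: k = l·sin K/sin L ≈ 439.2.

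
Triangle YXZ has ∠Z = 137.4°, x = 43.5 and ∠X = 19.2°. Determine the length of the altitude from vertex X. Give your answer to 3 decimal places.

35.557

The third angle is ∠Y = 180° − ∠X − ∠Z = 23.40°.
Law of sines: y = x·sin Y/sin X ≈ 52.532.
Law of sines: z = x·sin Z/sin X ≈ 89.532.
Area = ½·x·y·sin Z ≈ 773.37.
The altitude from X has length 2·area/x ≈ 35.557.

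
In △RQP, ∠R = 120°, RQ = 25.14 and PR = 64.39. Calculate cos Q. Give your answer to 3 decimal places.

By the law of cosines, QP² = PR² + RQ² − 2·PR·RQ·cos R = 6396.9, so QP ≈ 79.98.
Law of cosines again: cos Q = (RQ² + QP² − PR²)/(2·RQ·QP) ≈ 0.71686, so ∠Q ≈ 44.20°.

cos Q ≈ 0.717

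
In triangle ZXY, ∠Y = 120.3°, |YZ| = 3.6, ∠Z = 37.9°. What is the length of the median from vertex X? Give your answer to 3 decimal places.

The third angle is ∠X = 180° − ∠Y − ∠Z = 21.80°.
Law of sines: |XY| = |YZ|·sin Z/sin X ≈ 5.9548.
Law of sines: |ZX| = |YZ|·sin Y/sin X ≈ 8.3697.
Median from X: ½√(2·|ZX|² + 2·|XY|² − |YZ|²) ≈ 7.0367.

m_X ≈ 7.037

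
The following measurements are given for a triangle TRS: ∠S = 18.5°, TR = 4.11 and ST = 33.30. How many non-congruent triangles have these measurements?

ST·sin S = 33.30·sin(18.5°) ≈ 10.57.
Since TR = 4.11 < 10.57 = ST sin S, no triangle exists.

0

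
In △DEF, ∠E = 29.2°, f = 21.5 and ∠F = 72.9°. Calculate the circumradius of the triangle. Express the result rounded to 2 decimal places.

R ≈ 11.25

The third angle is ∠D = 180° − ∠E − ∠F = 77.90°.
Law of sines: d = f·sin D/sin F ≈ 21.995.
Law of sines: e = f·sin E/sin F ≈ 10.974.
Circumradius = f/(2 sin F) ≈ 11.247.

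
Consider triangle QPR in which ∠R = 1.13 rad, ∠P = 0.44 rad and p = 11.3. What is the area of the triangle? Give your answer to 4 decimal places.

The third angle is ∠Q = π − ∠P − ∠R = 1.572 rad.
Law of sines: q = p·sin Q/sin P ≈ 26.53.
Law of sines: r = p·sin R/sin P ≈ 23.994.
Area = ½·p·q·sin R ≈ 135.56.

area ≈ 135.5643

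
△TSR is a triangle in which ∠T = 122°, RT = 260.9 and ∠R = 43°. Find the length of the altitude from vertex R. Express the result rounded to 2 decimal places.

h_R ≈ 221.26

The third angle is ∠S = 180° − ∠R − ∠T = 15.00°.
Law of sines: SR = RT·sin T/sin S ≈ 854.87.
Law of sines: TS = RT·sin R/sin S ≈ 687.48.
Area = ½·RT·SR·sin R ≈ 76055.
The altitude from R has length 2·area/TS ≈ 221.26.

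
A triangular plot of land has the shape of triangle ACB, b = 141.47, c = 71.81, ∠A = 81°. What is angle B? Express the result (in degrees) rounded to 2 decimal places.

By the law of cosines, a² = c² + b² − 2·c·b·cos A = 21992, so a ≈ 148.3.
Law of cosines again: cos B = (a² + c² − b²)/(2·a·c) ≈ 0.33500, so ∠B ≈ 70.43°.

∠B ≈ 70.43°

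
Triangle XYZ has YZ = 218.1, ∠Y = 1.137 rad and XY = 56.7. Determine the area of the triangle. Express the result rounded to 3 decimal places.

area ≈ 5610.432

Area = ½·XY·YZ·sin Y ≈ 5610.4.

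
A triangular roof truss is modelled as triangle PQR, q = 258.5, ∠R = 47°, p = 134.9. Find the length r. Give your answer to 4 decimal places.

By the law of cosines, r² = p² + q² − 2·p·q·cos R = 37455, so r ≈ 193.53.

193.5341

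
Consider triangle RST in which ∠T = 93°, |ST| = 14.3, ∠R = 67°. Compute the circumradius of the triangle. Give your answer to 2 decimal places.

7.77

The third angle is ∠S = 180° − ∠T − ∠R = 20.00°.
Law of sines: |TR| = |ST|·sin S/sin R ≈ 5.3133.
Law of sines: |RS| = |ST|·sin T/sin R ≈ 15.514.
Circumradius = |ST|/(2 sin R) ≈ 7.7675.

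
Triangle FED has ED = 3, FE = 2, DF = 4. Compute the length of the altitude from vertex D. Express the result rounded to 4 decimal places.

2.9047

Semiperimeter s = (3 + 4 + 2)/2 = 4.5.
Heron's formula: area = √(4.5·1.5·0.5·2.5) ≈ 2.9047.
The altitude from D has length 2·area/FE ≈ 2.9047.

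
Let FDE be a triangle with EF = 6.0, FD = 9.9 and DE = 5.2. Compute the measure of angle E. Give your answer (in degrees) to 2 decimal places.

By the law of cosines, cos E = (DE² + EF² − FD²) / (2·DE·EF) ≈ -0.56042, so ∠E ≈ 124.08°.

124.08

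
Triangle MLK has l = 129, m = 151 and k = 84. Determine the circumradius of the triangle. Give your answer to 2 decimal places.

R ≈ 75.56

By the law of cosines, cos M = (l² + k² − m²) / (2·l·k) ≈ 0.04134, so ∠M ≈ 87.63°.
Circumradius = m/(2 sin M) ≈ 75.565.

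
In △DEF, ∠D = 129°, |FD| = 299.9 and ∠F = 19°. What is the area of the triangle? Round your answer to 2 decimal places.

The third angle is ∠E = 180° − ∠F − ∠D = 32.00°.
Law of sines: |EF| = |FD|·sin D/sin E ≈ 439.81.
Law of sines: |DE| = |FD|·sin F/sin E ≈ 184.25.
Area = ½·|FD|·|EF|·sin F ≈ 21471.

area ≈ 21471.27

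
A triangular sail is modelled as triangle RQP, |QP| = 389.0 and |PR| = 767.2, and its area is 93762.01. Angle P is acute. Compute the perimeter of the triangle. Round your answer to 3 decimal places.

1681.159

From area = ½·|QP|·|PR|·sin P, we get sin P = 2·area/(|QP|·|PR|) ≈ 0.62835.
Taking the acute solution, ∠P ≈ 38.93°.
Law of cosines then gives |RQ| ≈ 524.96.
Perimeter = 389 + 767.2 + 524.96 = 1681.2.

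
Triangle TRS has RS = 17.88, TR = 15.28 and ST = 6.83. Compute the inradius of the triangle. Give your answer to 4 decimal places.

2.5624

Semiperimeter s = (17.88 + 6.83 + 15.28)/2 = 19.995.
Heron's formula: area = √(19.995·2.115·13.165·4.715) ≈ 51.235.
Inradius = area/s = 51.235/19.995 ≈ 2.5624.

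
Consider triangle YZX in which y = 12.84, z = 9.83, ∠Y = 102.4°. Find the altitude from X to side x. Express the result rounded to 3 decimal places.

Law of sines: sin Z = z·sin Y/y ≈ 0.74772.
Since y ≥ z, only the acute value applies: ∠Z ≈ 48.39°.
Then ∠X = 180° − ∠Y − ∠Z ≈ 29.21°.
Law of sines gives x = y·sin X/sin Y ≈ 6.4151.
Area = ½·y·z·sin X ≈ 30.795.
The altitude from X has length 2·area/x ≈ 9.6007.

9.601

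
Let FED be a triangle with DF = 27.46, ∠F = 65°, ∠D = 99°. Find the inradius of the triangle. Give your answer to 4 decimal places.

The third angle is ∠E = 180° − ∠D − ∠F = 16.00°.
Law of sines: ED = DF·sin F/sin E ≈ 90.29.
Law of sines: FE = DF·sin D/sin E ≈ 98.397.
Area = ½·DF·ED·sin D ≈ 1224.4.
Semiperimeter s = (90.29+27.46+98.397)/2 = 108.07.
Inradius = area/s = 1224.4/108.07 ≈ 11.329.

11.3295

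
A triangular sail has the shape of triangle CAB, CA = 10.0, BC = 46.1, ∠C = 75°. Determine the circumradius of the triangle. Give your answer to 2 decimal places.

R ≈ 23.07

By the law of cosines, AB² = BC² + CA² − 2·BC·CA·cos C = 1986.6, so AB ≈ 44.571.
Area = ½·BC·CA·sin C ≈ 222.65.
Circumradius = AB/(2 sin C) ≈ 23.072.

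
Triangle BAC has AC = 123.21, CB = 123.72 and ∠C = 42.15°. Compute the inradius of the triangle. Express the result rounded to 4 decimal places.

r ≈ 30.4700

By the law of cosines, BA² = AC² + CB² − 2·AC·CB·cos C = 7884.5, so BA ≈ 88.795.
Area = ½·AC·CB·sin C ≈ 5114.8.
Semiperimeter s = (123.21+123.72+88.795)/2 = 167.86.
Inradius = area/s = 5114.8/167.86 ≈ 30.47.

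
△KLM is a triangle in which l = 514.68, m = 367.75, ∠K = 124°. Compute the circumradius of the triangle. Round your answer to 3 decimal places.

By the law of cosines, k² = l² + m² − 2·l·m·cos K = 6.1182e+05, so k ≈ 782.19.
Area = ½·l·m·sin K ≈ 78457.
Circumradius = k/(2 sin K) ≈ 471.74.

R ≈ 471.744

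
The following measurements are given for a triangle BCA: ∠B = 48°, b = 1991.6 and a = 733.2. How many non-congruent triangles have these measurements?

1

a·sin B = 733.2·sin(48°) ≈ 544.9.
Since b ≥ a, exactly one triangle exists.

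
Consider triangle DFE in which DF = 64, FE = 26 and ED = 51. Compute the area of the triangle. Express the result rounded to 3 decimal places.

630.592

Semiperimeter s = (26 + 51 + 64)/2 = 70.5.
Heron's formula: area = √(70.5·44.5·19.5·6.5) ≈ 630.59.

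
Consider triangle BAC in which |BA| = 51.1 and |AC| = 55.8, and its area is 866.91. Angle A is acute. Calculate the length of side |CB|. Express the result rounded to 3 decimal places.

From area = ½·|BA|·|AC|·sin A, we get sin A = 2·area/(|BA|·|AC|) ≈ 0.60806.
Taking the acute solution, ∠A ≈ 37.45°.
Law of cosines then gives |CB| ≈ 34.605.

34.605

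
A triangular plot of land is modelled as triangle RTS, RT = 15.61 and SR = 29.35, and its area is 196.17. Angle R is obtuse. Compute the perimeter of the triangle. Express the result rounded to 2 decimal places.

84.69

From area = ½·SR·RT·sin R, we get sin R = 2·area/(SR·RT) ≈ 0.85635.
Taking the obtuse solution, ∠R ≈ 121.09°.
Law of cosines then gives TS ≈ 39.727.
Perimeter = 39.727 + 29.35 + 15.61 = 84.687.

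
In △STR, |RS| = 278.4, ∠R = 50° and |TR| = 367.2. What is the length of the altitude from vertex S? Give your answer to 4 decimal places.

By the law of cosines, |ST|² = |TR|² + |RS|² − 2·|TR|·|RS|·cos R = 80920, so |ST| ≈ 284.46.
Area = ½·|TR|·|RS|·sin R ≈ 39156.
The altitude from S has length 2·area/|TR| ≈ 213.27.

213.2668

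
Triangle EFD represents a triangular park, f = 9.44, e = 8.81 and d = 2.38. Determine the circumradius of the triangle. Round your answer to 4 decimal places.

By the law of cosines, cos E = (f² + d² − e²) / (2·f·d) ≈ 0.38193, so ∠E ≈ 67.55°.
Circumradius = e/(2 sin E) ≈ 4.7663.

R ≈ 4.7663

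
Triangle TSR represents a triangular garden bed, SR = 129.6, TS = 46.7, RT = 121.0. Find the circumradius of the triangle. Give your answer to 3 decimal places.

64.800

By the law of cosines, cos T = (RT² + TS² − SR²) / (2·RT·TS) ≈ 0.00228, so ∠T ≈ 89.87°.
Circumradius = SR/(2 sin T) ≈ 64.8.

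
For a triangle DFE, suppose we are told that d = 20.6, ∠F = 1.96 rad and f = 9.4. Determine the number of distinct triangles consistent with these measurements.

0

d·sin F = 20.6·sin(1.96 rad) ≈ 19.06.
Since ∠F is not acute, a triangle exists only if f > d; here f ≤ d, so there is no triangle.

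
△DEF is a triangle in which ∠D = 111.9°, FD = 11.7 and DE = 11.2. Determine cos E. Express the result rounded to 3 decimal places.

By the law of cosines, EF² = FD² + DE² − 2·FD·DE·cos D = 360.08, so EF ≈ 18.976.
Law of cosines again: cos E = (DE² + EF² − FD²)/(2·DE·EF) ≈ 0.82020, so ∠E ≈ 34.90°.

0.820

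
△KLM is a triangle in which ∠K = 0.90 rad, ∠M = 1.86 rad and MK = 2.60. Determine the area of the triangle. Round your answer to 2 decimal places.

6.81

The third angle is ∠L = π − ∠M − ∠K = 0.382 rad.
Law of sines: LM = MK·sin K/sin L ≈ 5.469.
Law of sines: KL = MK·sin M/sin L ≈ 6.6918.
Area = ½·MK·LM·sin M ≈ 6.8144.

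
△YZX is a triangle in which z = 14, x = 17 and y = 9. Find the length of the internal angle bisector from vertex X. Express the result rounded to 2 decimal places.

t_X ≈ 7.56

By the law of cosines, cos X = (y² + z² − x²) / (2·y·z) ≈ -0.04762, so ∠X ≈ 92.73°.
The bisector from X has length 2·y·z·cos(∠X/2)/(y+z) ≈ 7.5607.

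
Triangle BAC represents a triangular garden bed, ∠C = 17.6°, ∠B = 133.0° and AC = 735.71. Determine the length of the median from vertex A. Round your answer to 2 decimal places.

The third angle is ∠A = 180° − ∠C − ∠B = 29.40°.
Law of sines: CB = AC·sin A/sin B ≈ 493.83.
Law of sines: BA = AC·sin C/sin B ≈ 304.17.
Median from A: ½√(2·BA² + 2·AC² − CB²) ≈ 505.89.

m_A ≈ 505.89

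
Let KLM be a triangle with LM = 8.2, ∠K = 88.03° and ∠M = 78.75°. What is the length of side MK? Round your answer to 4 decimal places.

The third angle is ∠L = 180° − ∠M − ∠K = 13.22°.
Law of sines: MK = LM·sin L/sin K ≈ 1.8764.

1.8764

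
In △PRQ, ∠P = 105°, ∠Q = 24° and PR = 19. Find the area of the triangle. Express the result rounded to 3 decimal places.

area ≈ 333.127

The third angle is ∠R = 180° − ∠Q − ∠P = 51.00°.
Law of sines: RQ = PR·sin P/sin Q ≈ 45.122.
Law of sines: QP = PR·sin R/sin Q ≈ 36.303.
Area = ½·PR·RQ·sin R ≈ 333.13.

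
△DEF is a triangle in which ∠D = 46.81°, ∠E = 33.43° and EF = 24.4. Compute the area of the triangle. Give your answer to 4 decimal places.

The third angle is ∠F = 180° − ∠D − ∠E = 99.76°.
Law of sines: FD = EF·sin E/sin D ≈ 18.437.
Law of sines: DE = EF·sin F/sin D ≈ 32.982.
Area = ½·EF·FD·sin F ≈ 221.68.

221.6791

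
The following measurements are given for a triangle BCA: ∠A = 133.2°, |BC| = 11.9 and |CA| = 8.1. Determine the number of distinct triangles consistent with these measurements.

1

|CA|·sin A = 8.1·sin(133.2°) ≈ 5.905.
Since ∠A is not acute, a triangle exists only if |BC| > |CA|; here |BC| > |CA|, so there is exactly one triangle.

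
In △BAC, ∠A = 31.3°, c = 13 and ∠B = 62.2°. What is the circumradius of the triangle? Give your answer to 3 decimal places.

The third angle is ∠C = 180° − ∠B − ∠A = 86.50°.
Law of sines: b = c·sin B/sin C ≈ 11.521.
Law of sines: a = c·sin A/sin C ≈ 6.7664.
Circumradius = c/(2 sin C) ≈ 6.5121.

6.512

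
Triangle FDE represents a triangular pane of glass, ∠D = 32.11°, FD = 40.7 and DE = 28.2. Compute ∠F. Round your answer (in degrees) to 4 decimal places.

By the law of cosines, EF² = FD² + DE² − 2·FD·DE·cos D = 507.39, so EF ≈ 22.525.
Law of cosines again: cos F = (EF² + FD² − DE²)/(2·EF·FD) ≈ 0.74644, so ∠F ≈ 41.72°.

41.7172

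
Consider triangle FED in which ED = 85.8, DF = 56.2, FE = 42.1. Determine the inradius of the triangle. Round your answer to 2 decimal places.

11.03

Semiperimeter s = (85.8 + 56.2 + 42.1)/2 = 92.05.
Heron's formula: area = √(92.05·6.25·35.85·49.95) ≈ 1015.
Inradius = area/s = 1015/92.05 ≈ 11.027.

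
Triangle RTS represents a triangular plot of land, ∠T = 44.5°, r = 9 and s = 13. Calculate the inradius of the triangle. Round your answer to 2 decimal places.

2.64

By the law of cosines, t² = s² + r² − 2·s·r·cos T = 83.099, so t ≈ 9.1159.
Area = ½·s·r·sin T ≈ 41.003.
Semiperimeter p = (9+9.1159+13)/2 = 15.558.
Inradius = area/p = 41.003/15.558 ≈ 2.6355.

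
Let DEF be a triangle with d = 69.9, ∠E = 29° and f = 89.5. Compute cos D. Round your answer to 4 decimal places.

cos D ≈ 0.6418

By the law of cosines, e² = f² + d² − 2·f·d·cos E = 1952.9, so e ≈ 44.192.
Law of cosines again: cos D = (e² + f² − d²)/(2·e·f) ≈ 0.64184, so ∠D ≈ 50.07°.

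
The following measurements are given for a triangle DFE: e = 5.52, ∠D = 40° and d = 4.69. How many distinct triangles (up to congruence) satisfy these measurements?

e·sin D = 5.52·sin(40°) ≈ 3.548.
Since e sin D < d < e (3.548 < 4.69 < 5.52), two triangles exist.

2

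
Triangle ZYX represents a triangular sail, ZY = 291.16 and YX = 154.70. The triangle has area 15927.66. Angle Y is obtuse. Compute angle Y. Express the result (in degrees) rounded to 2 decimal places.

∠Y ≈ 134.99°

From area = ½·ZY·YX·sin Y, we get sin Y = 2·area/(ZY·YX) ≈ 0.70723.
Taking the obtuse solution, ∠Y ≈ 134.99°.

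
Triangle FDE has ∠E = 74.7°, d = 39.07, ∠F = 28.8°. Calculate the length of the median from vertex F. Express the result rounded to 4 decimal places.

m_F ≈ 37.6905

The third angle is ∠D = 180° − ∠E − ∠F = 76.50°.
Law of sines: f = d·sin F/sin D ≈ 19.357.
Law of sines: e = d·sin E/sin D ≈ 38.756.
Median from F: ½√(2·d² + 2·e² − f²) ≈ 37.691.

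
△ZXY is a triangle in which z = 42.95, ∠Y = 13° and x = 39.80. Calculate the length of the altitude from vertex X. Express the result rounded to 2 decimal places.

By the law of cosines, y² = z² + x² − 2·z·x·cos Y = 97.547, so y ≈ 9.8766.
Area = ½·z·x·sin Y ≈ 192.27.
The altitude from X has length 2·area/x ≈ 9.6616.

h_X ≈ 9.66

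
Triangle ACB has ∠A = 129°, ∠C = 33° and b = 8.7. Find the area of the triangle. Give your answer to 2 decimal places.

The third angle is ∠B = 180° − ∠A − ∠C = 18.00°.
Law of sines: a = b·sin A/sin B ≈ 21.88.
Law of sines: c = b·sin C/sin B ≈ 15.334.
Area = ½·b·a·sin C ≈ 51.837.

51.84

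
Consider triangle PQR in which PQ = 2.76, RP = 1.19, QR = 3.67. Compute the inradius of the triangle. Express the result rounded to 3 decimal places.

Semiperimeter s = (3.67 + 1.19 + 2.76)/2 = 3.81.
Heron's formula: area = √(3.81·0.14·2.62·1.05) ≈ 1.2114.
Inradius = area/s = 1.2114/3.81 ≈ 0.31794.

0.318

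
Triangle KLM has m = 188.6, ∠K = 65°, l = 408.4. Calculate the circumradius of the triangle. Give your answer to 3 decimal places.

By the law of cosines, k² = l² + m² − 2·l·m·cos K = 1.3726e+05, so k ≈ 370.48.
Area = ½·l·m·sin K ≈ 34904.
Circumradius = k/(2 sin K) ≈ 204.39.

R ≈ 204.391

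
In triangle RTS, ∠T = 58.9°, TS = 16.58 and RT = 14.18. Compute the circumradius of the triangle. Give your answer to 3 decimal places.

By the law of cosines, SR² = RT² + TS² − 2·RT·TS·cos T = 233.09, so SR ≈ 15.267.
Area = ½·RT·TS·sin T ≈ 100.66.
Circumradius = SR/(2 sin T) ≈ 8.915.

8.915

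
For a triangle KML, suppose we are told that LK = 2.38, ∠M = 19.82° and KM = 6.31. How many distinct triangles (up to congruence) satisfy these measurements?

2

KM·sin M = 6.31·sin(19.82°) ≈ 2.14.
Since KM sin M < LK < KM (2.14 < 2.38 < 6.31), two triangles exist.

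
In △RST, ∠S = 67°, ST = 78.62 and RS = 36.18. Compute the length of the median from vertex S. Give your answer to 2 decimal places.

m_S ≈ 49.28

By the law of cosines, TR² = RS² + ST² − 2·RS·ST·cos S = 5267.2, so TR ≈ 72.576.
Median from S: ½√(2·RS² + 2·ST² − TR²) ≈ 49.277.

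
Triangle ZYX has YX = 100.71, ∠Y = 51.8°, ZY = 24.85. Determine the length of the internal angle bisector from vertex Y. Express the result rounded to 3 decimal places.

By the law of cosines, XZ² = ZY² + YX² − 2·ZY·YX·cos Y = 7664.7, so XZ ≈ 87.548.
The bisector from Y has length 2·ZY·YX·cos(∠Y/2)/(ZY+YX) ≈ 35.86.

t_Y ≈ 35.860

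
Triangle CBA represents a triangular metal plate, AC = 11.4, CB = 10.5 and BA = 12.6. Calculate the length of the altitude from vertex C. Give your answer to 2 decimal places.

Semiperimeter s = (12.6 + 11.4 + 10.5)/2 = 17.25.
Heron's formula: area = √(17.25·4.65·5.85·6.75) ≈ 56.28.
The altitude from C has length 2·area/BA ≈ 8.9333.

8.93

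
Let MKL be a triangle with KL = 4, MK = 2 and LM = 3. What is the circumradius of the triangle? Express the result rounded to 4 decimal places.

By the law of cosines, cos M = (LM² + MK² − KL²) / (2·LM·MK) ≈ -0.25000, so ∠M ≈ 104.48°.
Circumradius = KL/(2 sin M) ≈ 2.0656.

R ≈ 2.0656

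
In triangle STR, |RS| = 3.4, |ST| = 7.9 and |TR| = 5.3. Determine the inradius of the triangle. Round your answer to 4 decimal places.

Semiperimeter s = (5.3 + 3.4 + 7.9)/2 = 8.3.
Heron's formula: area = √(8.3·3·4.9·0.4) ≈ 6.986.
Inradius = area/s = 6.986/8.3 ≈ 0.84169.

r ≈ 0.8417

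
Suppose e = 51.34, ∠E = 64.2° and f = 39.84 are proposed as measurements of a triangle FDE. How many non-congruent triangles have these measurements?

f·sin E = 39.84·sin(64.2°) ≈ 35.87.
Since e ≥ f, exactly one triangle exists.

1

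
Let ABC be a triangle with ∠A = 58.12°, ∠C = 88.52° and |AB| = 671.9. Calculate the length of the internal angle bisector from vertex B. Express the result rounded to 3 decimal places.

The third angle is ∠B = 180° − ∠C − ∠A = 33.36°.
Law of sines: |BC| = |AB|·sin A/sin C ≈ 570.74.
Law of sines: |CA| = |AB|·sin B/sin C ≈ 369.6.
The bisector from B has length 2·|AB|·|BC|·cos(∠B/2)/(|AB|+|BC|) ≈ 591.23.

t_B ≈ 591.231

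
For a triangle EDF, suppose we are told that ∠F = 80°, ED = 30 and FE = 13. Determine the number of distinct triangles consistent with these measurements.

1

FE·sin F = 13·sin(80°) ≈ 12.8.
Since ED ≥ FE, exactly one triangle exists.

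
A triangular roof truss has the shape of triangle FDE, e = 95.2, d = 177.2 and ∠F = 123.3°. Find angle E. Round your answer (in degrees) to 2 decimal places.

By the law of cosines, f² = d² + e² − 2·d·e·cos F = 58986, so f ≈ 242.87.
Law of cosines again: cos E = (f² + d² − e²)/(2·f·d) ≈ 0.94481, so ∠E ≈ 19.12°.

∠E ≈ 19.12°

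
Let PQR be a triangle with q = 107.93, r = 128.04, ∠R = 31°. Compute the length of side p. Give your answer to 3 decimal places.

207.858

Law of sines: sin Q = q·sin R/r ≈ 0.43415.
Since r ≥ q, only the acute value applies: ∠Q ≈ 25.73°.
Then ∠P = 180° − ∠R − ∠Q ≈ 123.27°.
Law of sines gives p = r·sin P/sin R ≈ 207.86.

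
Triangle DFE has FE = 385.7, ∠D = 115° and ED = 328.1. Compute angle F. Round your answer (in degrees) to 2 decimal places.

50.44

Law of sines: sin F = ED·sin D/FE ≈ 0.77096.
Since FE ≥ ED, only the acute value applies: ∠F ≈ 50.44°.
Then ∠E = 180° − ∠D − ∠F ≈ 14.56°.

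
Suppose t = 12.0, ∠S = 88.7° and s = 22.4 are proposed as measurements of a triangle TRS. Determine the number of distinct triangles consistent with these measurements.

t·sin S = 12.0·sin(88.7°) ≈ 12.
Since s ≥ t, exactly one triangle exists.

1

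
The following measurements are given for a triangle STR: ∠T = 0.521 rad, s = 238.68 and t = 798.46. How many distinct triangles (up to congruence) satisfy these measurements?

1

s·sin T = 238.68·sin(0.521 rad) ≈ 118.8.
Since t ≥ s, exactly one triangle exists.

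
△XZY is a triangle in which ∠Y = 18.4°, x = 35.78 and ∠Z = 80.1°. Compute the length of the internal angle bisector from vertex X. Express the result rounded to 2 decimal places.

t_X ≈ 13.10

The third angle is ∠X = 180° − ∠Z − ∠Y = 81.50°.
Law of sines: z = x·sin Z/sin X ≈ 35.639.
Law of sines: y = x·sin Y/sin X ≈ 11.419.
The bisector from X has length 2·z·y·cos(∠X/2)/(z+y) ≈ 13.103.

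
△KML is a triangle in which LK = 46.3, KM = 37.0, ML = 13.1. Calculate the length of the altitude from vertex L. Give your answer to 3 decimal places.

10.256

Semiperimeter s = (13.1 + 46.3 + 37)/2 = 48.2.
Heron's formula: area = √(48.2·35.1·1.9·11.2) ≈ 189.74.
The altitude from L has length 2·area/KM ≈ 10.256.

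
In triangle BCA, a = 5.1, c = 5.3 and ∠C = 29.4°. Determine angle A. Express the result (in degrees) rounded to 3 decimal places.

Law of sines: sin A = a·sin C/c ≈ 0.47238.
Since c ≥ a, only the acute value applies: ∠A ≈ 28.19°.
Then ∠B = 180° − ∠C − ∠A ≈ 122.41°.

28.189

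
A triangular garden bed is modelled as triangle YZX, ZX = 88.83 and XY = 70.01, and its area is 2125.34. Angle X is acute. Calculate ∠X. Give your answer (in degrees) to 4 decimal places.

From area = ½·ZX·XY·sin X, we get sin X = 2·area/(ZX·XY) ≈ 0.68350.
Taking the acute solution, ∠X ≈ 43.12°.

∠X ≈ 43.1178°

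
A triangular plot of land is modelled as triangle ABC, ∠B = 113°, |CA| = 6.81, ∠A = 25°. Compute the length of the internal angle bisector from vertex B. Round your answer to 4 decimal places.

The third angle is ∠C = 180° − ∠A − ∠B = 42.00°.
Law of sines: |BC| = |CA|·sin A/sin B ≈ 3.1266.
Law of sines: |AB| = |CA|·sin C/sin B ≈ 4.9503.
The bisector from B has length 2·|AB|·|BC|·cos(∠B/2)/(|AB|+|BC|) ≈ 2.1153.

2.1153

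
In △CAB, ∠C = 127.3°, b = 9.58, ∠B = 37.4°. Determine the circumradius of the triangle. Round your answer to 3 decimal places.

The third angle is ∠A = 180° − ∠B − ∠C = 15.30°.
Law of sines: c = b·sin C/sin B ≈ 12.547.
Law of sines: a = b·sin A/sin B ≈ 4.162.
Circumradius = b/(2 sin B) ≈ 7.8864.

R ≈ 7.886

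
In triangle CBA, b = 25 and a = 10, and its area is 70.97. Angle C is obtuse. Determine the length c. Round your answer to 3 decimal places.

From area = ½·b·a·sin C, we get sin C = 2·area/(b·a) ≈ 0.56776.
Taking the obtuse solution, ∠C ≈ 145.41°.
Law of cosines then gives c ≈ 33.713.

33.713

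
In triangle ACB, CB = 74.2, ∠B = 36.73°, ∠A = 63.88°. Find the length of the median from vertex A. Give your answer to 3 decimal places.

The third angle is ∠C = 180° − ∠B − ∠A = 79.39°.
Law of sines: BA = CB·sin C/sin A ≈ 81.227.
Law of sines: AC = CB·sin B/sin A ≈ 49.422.
Median from A: ½√(2·BA² + 2·AC² − CB²) ≈ 56.069.

m_A ≈ 56.069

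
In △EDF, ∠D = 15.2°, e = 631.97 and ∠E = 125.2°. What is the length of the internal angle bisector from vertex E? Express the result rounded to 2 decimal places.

t_E ≈ 132.24

The third angle is ∠F = 180° − ∠E − ∠D = 39.60°.
Law of sines: d = e·sin D/sin E ≈ 202.77.
Law of sines: f = e·sin F/sin E ≈ 492.98.
The bisector from E has length 2·d·f·cos(∠E/2)/(d+f) ≈ 132.24.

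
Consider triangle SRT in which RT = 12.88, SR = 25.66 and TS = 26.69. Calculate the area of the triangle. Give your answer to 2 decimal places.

Semiperimeter s = (12.88 + 26.69 + 25.66)/2 = 32.615.
Heron's formula: area = √(32.615·19.735·5.925·6.955) ≈ 162.86.

area ≈ 162.86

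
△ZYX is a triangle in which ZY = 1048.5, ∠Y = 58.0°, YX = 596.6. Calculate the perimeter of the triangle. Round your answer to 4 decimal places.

By the law of cosines, XZ² = ZY² + YX² − 2·ZY·YX·cos Y = 7.9232e+05, so XZ ≈ 890.12.
Semiperimeter s = (596.6+890.12+1048.5)/2 = 1267.6.
Perimeter = 596.6 + 890.12 + 1048.5 = 2535.2.

2535.2222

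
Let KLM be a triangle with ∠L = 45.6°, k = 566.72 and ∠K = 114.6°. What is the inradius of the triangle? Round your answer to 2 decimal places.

The third angle is ∠M = 180° − ∠K − ∠L = 19.80°.
Law of sines: l = k·sin L/sin K ≈ 445.33.
Law of sines: m = k·sin M/sin K ≈ 211.13.
Area = ½·k·l·sin M ≈ 42744.
Semiperimeter s = (566.72+445.33+211.13)/2 = 611.59.
Inradius = area/s = 42744/611.59 ≈ 69.891.

r ≈ 69.89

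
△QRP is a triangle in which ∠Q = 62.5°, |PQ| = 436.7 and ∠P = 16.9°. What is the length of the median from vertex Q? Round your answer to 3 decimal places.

254.693

The third angle is ∠R = 180° − ∠P − ∠Q = 100.60°.
Law of sines: |RP| = |PQ|·sin Q/sin R ≈ 394.08.
Law of sines: |QR| = |PQ|·sin P/sin R ≈ 129.15.
Median from Q: ½√(2·|PQ|² + 2·|QR|² − |RP|²) ≈ 254.69.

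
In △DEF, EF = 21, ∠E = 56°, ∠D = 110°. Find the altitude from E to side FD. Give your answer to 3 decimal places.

h_E ≈ 5.080

The third angle is ∠F = 180° − ∠D − ∠E = 14.00°.
Law of sines: FD = EF·sin E/sin D ≈ 18.527.
Law of sines: DE = EF·sin F/sin D ≈ 5.4064.
Area = ½·EF·FD·sin F ≈ 47.062.
The altitude from E has length 2·area/FD ≈ 5.0804.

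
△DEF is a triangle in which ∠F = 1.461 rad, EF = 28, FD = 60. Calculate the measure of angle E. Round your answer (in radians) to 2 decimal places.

1.23

By the law of cosines, DE² = EF² + FD² − 2·EF·FD·cos F = 4015.8, so DE ≈ 63.371.
Law of cosines again: cos E = (DE² + EF² − FD²)/(2·DE·EF) ≈ 0.33810, so ∠E ≈ 1.226 rad.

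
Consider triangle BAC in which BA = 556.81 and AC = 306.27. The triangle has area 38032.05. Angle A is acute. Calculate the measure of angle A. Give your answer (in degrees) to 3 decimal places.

From area = ½·BA·AC·sin A, we get sin A = 2·area/(BA·AC) ≈ 0.44603.
Taking the acute solution, ∠A ≈ 26.49°.

26.490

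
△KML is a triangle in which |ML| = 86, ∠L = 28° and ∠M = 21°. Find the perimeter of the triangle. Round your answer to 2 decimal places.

The third angle is ∠K = 180° − ∠M − ∠L = 131.00°.
Law of sines: |LK| = |ML|·sin M/sin K ≈ 40.836.
Law of sines: |KM| = |ML|·sin L/sin K ≈ 53.497.
Semiperimeter s = (86+40.836+53.497)/2 = 90.167.
Perimeter = 86 + 40.836 + 53.497 = 180.33.

perimeter ≈ 180.33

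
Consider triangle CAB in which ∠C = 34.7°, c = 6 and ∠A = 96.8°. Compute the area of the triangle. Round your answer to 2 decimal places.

area ≈ 23.51

The third angle is ∠B = 180° − ∠C − ∠A = 48.50°.
Law of sines: a = c·sin A/sin C ≈ 10.465.
Law of sines: b = c·sin B/sin C ≈ 7.8937.
Area = ½·c·a·sin B ≈ 23.515.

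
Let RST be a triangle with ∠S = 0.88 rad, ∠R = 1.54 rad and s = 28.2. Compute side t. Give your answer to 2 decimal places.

24.17

The third angle is ∠T = π − ∠R − ∠S = 0.722 rad.
Law of sines: t = s·sin T/sin S ≈ 24.17.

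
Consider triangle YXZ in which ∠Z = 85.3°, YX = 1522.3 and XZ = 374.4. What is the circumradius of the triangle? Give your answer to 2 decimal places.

R ≈ 763.72

Law of sines: sin Y = XZ·sin Z/YX ≈ 0.24512.
Since YX ≥ XZ, only the acute value applies: ∠Y ≈ 14.19°.
Then ∠X = 180° − ∠Z − ∠Y ≈ 80.51°.
Law of sines gives ZY = YX·sin X/sin Z ≈ 1506.5.
Circumradius = YX/(2 sin Z) ≈ 763.72.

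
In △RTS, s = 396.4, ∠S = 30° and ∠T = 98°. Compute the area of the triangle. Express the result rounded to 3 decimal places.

122617.431

The third angle is ∠R = 180° − ∠T − ∠S = 52.00°.
Law of sines: r = s·sin R/sin S ≈ 624.73.
Law of sines: t = s·sin T/sin S ≈ 785.08.
Area = ½·s·r·sin T ≈ 1.2262e+05.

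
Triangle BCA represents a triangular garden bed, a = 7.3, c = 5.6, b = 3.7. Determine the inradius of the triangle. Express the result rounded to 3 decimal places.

Semiperimeter s = (3.7 + 5.6 + 7.3)/2 = 8.3.
Heron's formula: area = √(8.3·4.6·2.7·1) ≈ 10.153.
Inradius = area/s = 10.153/8.3 ≈ 1.2233.

r ≈ 1.223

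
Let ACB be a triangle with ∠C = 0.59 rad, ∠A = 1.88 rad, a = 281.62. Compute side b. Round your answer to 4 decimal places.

183.9574

The third angle is ∠B = π − ∠A − ∠C = 0.672 rad.
Law of sines: b = a·sin B/sin A ≈ 183.96.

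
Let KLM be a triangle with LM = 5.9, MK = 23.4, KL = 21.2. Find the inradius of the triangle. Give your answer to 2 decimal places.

2.40

Semiperimeter s = (5.9 + 23.4 + 21.2)/2 = 25.25.
Heron's formula: area = √(25.25·19.35·1.85·4.05) ≈ 60.504.
Inradius = area/s = 60.504/25.25 ≈ 2.3962.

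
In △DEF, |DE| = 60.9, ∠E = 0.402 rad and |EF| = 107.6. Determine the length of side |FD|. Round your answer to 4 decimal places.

56.7950

By the law of cosines, |FD|² = |DE|² + |EF|² − 2·|DE|·|EF|·cos E = 3225.7, so |FD| ≈ 56.795.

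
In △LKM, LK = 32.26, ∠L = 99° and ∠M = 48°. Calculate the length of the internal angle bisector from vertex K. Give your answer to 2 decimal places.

The third angle is ∠K = 180° − ∠M − ∠L = 33.00°.
Law of sines: KM = LK·sin L/sin M ≈ 42.876.
Law of sines: ML = LK·sin K/sin M ≈ 23.643.
The bisector from K has length 2·LK·KM·cos(∠K/2)/(LK+KM) ≈ 35.302.

t_K ≈ 35.30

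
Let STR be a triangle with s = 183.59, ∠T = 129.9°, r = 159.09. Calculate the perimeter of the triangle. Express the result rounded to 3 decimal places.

perimeter ≈ 653.300

By the law of cosines, t² = r² + s² − 2·r·s·cos T = 96485, so t ≈ 310.62.
Semiperimeter p = (183.59+310.62+159.09)/2 = 326.65.
Perimeter = 183.59 + 310.62 + 159.09 = 653.3.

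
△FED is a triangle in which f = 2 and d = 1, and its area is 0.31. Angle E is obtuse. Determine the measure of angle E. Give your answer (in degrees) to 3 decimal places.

From area = ½·d·f·sin E, we get sin E = 2·area/(d·f) ≈ 0.31000.
Taking the obtuse solution, ∠E ≈ 161.94°.

∠E ≈ 161.941°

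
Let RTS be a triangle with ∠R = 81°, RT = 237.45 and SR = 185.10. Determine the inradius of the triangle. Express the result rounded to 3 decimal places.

By the law of cosines, TS² = SR² + RT² − 2·SR·RT·cos R = 76893, so TS ≈ 277.3.
Area = ½·SR·RT·sin R ≈ 21705.
Semiperimeter s = (277.3+185.1+237.45)/2 = 349.92.
Inradius = area/s = 21705/349.92 ≈ 62.029.

62.029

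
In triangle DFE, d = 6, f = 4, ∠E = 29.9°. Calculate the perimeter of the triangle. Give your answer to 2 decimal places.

13.22

By the law of cosines, e² = d² + f² − 2·d·f·cos E = 10.389, so e ≈ 3.2232.
Semiperimeter s = (6+4+3.2232)/2 = 6.6116.
Perimeter = 6 + 4 + 3.2232 = 13.223.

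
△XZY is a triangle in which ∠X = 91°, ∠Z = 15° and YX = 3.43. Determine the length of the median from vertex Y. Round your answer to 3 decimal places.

The third angle is ∠Y = 180° − ∠X − ∠Z = 74.00°.
Law of sines: ZY = YX·sin X/sin Z ≈ 13.25.
Law of sines: XZ = YX·sin Y/sin Z ≈ 12.739.
Median from Y: ½√(2·ZY² + 2·YX² − XZ²) ≈ 7.2869.

m_Y ≈ 7.287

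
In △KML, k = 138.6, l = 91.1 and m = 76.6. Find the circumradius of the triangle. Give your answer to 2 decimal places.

74.32

By the law of cosines, cos K = (m² + l² − k²) / (2·m·l) ≈ -0.36135, so ∠K ≈ 1.941 rad.
Circumradius = k/(2 sin K) ≈ 74.322.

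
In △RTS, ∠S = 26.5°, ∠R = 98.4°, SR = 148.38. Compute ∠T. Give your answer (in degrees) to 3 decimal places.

55.100

The third angle is ∠T = 180° − ∠S − ∠R = 55.10°.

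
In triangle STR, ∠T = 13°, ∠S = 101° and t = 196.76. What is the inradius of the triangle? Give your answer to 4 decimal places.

83.2247

The third angle is ∠R = 180° − ∠S − ∠T = 66.00°.
Law of sines: s = t·sin S/sin T ≈ 858.61.
Law of sines: r = t·sin R/sin T ≈ 799.06.
Area = ½·t·s·sin R ≈ 77167.
Semiperimeter p = (858.61+196.76+799.06)/2 = 927.21.
Inradius = area/p = 77167/927.21 ≈ 83.225.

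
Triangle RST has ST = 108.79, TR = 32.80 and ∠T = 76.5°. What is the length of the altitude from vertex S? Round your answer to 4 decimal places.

105.7841

By the law of cosines, RS² = ST² + TR² − 2·ST·TR·cos T = 11245, so RS ≈ 106.04.
Area = ½·ST·TR·sin T ≈ 1734.9.
The altitude from S has length 2·area/TR ≈ 105.78.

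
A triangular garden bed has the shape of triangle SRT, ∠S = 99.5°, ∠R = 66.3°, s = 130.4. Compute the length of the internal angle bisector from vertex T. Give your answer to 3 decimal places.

The third angle is ∠T = 180° − ∠S − ∠R = 14.20°.
Law of sines: r = s·sin R/sin S ≈ 121.06.
Law of sines: t = s·sin T/sin S ≈ 32.433.
The bisector from T has length 2·s·r·cos(∠T/2)/(s+r) ≈ 124.6.

124.595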